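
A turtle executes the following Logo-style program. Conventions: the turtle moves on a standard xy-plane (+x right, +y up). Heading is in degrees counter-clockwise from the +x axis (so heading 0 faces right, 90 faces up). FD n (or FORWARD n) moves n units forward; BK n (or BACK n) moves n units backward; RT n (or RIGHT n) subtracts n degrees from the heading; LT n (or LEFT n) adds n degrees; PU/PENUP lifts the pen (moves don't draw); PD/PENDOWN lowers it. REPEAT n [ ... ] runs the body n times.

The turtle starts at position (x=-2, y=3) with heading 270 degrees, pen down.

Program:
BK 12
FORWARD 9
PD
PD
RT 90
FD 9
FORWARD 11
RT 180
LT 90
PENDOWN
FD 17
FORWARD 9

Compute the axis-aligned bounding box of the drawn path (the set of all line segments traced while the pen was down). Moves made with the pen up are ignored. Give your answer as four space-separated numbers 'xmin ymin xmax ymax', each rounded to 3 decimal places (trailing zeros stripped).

Answer: -22 3 -2 32

Derivation:
Executing turtle program step by step:
Start: pos=(-2,3), heading=270, pen down
BK 12: (-2,3) -> (-2,15) [heading=270, draw]
FD 9: (-2,15) -> (-2,6) [heading=270, draw]
PD: pen down
PD: pen down
RT 90: heading 270 -> 180
FD 9: (-2,6) -> (-11,6) [heading=180, draw]
FD 11: (-11,6) -> (-22,6) [heading=180, draw]
RT 180: heading 180 -> 0
LT 90: heading 0 -> 90
PD: pen down
FD 17: (-22,6) -> (-22,23) [heading=90, draw]
FD 9: (-22,23) -> (-22,32) [heading=90, draw]
Final: pos=(-22,32), heading=90, 6 segment(s) drawn

Segment endpoints: x in {-22, -11, -2, -2, -2}, y in {3, 6, 6, 6, 15, 23, 32}
xmin=-22, ymin=3, xmax=-2, ymax=32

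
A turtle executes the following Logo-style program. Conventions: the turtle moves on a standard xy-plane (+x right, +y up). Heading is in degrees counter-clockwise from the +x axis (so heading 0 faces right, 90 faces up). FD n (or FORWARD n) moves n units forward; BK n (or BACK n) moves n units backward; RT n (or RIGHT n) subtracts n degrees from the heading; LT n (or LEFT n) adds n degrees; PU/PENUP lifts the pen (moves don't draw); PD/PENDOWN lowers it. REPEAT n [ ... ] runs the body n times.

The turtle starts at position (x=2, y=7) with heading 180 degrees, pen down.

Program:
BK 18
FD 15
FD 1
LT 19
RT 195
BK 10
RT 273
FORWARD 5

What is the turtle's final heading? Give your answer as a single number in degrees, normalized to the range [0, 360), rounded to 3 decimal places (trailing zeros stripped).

Executing turtle program step by step:
Start: pos=(2,7), heading=180, pen down
BK 18: (2,7) -> (20,7) [heading=180, draw]
FD 15: (20,7) -> (5,7) [heading=180, draw]
FD 1: (5,7) -> (4,7) [heading=180, draw]
LT 19: heading 180 -> 199
RT 195: heading 199 -> 4
BK 10: (4,7) -> (-5.976,6.302) [heading=4, draw]
RT 273: heading 4 -> 91
FD 5: (-5.976,6.302) -> (-6.063,11.302) [heading=91, draw]
Final: pos=(-6.063,11.302), heading=91, 5 segment(s) drawn

Answer: 91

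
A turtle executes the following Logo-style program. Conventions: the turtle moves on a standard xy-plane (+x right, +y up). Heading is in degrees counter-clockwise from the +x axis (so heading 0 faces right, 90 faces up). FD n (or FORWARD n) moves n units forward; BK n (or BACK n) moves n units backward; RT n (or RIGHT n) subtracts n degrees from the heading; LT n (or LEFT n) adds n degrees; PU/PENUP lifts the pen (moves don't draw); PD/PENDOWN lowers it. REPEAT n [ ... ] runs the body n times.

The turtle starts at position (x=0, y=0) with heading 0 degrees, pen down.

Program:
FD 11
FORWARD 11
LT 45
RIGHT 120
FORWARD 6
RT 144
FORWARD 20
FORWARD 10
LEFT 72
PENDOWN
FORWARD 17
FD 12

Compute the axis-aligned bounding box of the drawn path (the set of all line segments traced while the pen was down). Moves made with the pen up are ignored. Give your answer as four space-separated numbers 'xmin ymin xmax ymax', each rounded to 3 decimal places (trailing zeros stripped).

Executing turtle program step by step:
Start: pos=(0,0), heading=0, pen down
FD 11: (0,0) -> (11,0) [heading=0, draw]
FD 11: (11,0) -> (22,0) [heading=0, draw]
LT 45: heading 0 -> 45
RT 120: heading 45 -> 285
FD 6: (22,0) -> (23.553,-5.796) [heading=285, draw]
RT 144: heading 285 -> 141
FD 20: (23.553,-5.796) -> (8.01,6.791) [heading=141, draw]
FD 10: (8.01,6.791) -> (0.239,13.084) [heading=141, draw]
LT 72: heading 141 -> 213
PD: pen down
FD 17: (0.239,13.084) -> (-14.019,3.825) [heading=213, draw]
FD 12: (-14.019,3.825) -> (-24.083,-2.71) [heading=213, draw]
Final: pos=(-24.083,-2.71), heading=213, 7 segment(s) drawn

Segment endpoints: x in {-24.083, -14.019, 0, 0.239, 8.01, 11, 22, 23.553}, y in {-5.796, -2.71, 0, 3.825, 6.791, 13.084}
xmin=-24.083, ymin=-5.796, xmax=23.553, ymax=13.084

Answer: -24.083 -5.796 23.553 13.084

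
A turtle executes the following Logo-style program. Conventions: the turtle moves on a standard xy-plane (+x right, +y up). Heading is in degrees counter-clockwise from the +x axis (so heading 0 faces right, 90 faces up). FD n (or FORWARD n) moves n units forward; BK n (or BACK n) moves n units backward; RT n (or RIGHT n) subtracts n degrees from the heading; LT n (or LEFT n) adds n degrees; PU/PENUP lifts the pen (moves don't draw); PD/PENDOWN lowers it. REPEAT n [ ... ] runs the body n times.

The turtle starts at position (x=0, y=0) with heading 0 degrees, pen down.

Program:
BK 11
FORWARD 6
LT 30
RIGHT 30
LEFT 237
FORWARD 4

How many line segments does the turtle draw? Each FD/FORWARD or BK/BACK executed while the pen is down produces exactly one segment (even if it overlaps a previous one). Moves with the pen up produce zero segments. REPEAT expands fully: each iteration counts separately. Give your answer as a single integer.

Executing turtle program step by step:
Start: pos=(0,0), heading=0, pen down
BK 11: (0,0) -> (-11,0) [heading=0, draw]
FD 6: (-11,0) -> (-5,0) [heading=0, draw]
LT 30: heading 0 -> 30
RT 30: heading 30 -> 0
LT 237: heading 0 -> 237
FD 4: (-5,0) -> (-7.179,-3.355) [heading=237, draw]
Final: pos=(-7.179,-3.355), heading=237, 3 segment(s) drawn
Segments drawn: 3

Answer: 3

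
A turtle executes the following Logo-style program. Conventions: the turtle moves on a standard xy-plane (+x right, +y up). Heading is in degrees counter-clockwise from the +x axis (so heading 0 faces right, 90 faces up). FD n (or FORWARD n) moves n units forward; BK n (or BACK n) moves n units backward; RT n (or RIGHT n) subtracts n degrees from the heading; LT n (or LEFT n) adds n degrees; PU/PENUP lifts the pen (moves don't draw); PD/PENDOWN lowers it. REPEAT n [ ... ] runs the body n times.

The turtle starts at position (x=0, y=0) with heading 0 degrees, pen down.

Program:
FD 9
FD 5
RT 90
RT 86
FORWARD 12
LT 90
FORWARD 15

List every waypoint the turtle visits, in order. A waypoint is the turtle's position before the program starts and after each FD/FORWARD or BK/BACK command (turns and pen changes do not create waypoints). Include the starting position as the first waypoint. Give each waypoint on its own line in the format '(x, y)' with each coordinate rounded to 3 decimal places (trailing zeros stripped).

Executing turtle program step by step:
Start: pos=(0,0), heading=0, pen down
FD 9: (0,0) -> (9,0) [heading=0, draw]
FD 5: (9,0) -> (14,0) [heading=0, draw]
RT 90: heading 0 -> 270
RT 86: heading 270 -> 184
FD 12: (14,0) -> (2.029,-0.837) [heading=184, draw]
LT 90: heading 184 -> 274
FD 15: (2.029,-0.837) -> (3.076,-15.801) [heading=274, draw]
Final: pos=(3.076,-15.801), heading=274, 4 segment(s) drawn
Waypoints (5 total):
(0, 0)
(9, 0)
(14, 0)
(2.029, -0.837)
(3.076, -15.801)

Answer: (0, 0)
(9, 0)
(14, 0)
(2.029, -0.837)
(3.076, -15.801)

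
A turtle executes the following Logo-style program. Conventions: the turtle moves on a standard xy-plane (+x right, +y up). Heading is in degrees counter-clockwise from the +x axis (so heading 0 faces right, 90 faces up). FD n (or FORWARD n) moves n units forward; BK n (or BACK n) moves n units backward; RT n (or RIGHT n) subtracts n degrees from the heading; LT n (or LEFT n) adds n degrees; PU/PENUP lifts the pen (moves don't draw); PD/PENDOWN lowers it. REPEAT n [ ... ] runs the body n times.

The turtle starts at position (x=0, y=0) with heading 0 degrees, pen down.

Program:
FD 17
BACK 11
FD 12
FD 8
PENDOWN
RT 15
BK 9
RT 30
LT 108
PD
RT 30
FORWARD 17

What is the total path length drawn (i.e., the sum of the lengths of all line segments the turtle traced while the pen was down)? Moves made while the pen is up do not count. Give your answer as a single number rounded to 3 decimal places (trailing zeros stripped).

Answer: 74

Derivation:
Executing turtle program step by step:
Start: pos=(0,0), heading=0, pen down
FD 17: (0,0) -> (17,0) [heading=0, draw]
BK 11: (17,0) -> (6,0) [heading=0, draw]
FD 12: (6,0) -> (18,0) [heading=0, draw]
FD 8: (18,0) -> (26,0) [heading=0, draw]
PD: pen down
RT 15: heading 0 -> 345
BK 9: (26,0) -> (17.307,2.329) [heading=345, draw]
RT 30: heading 345 -> 315
LT 108: heading 315 -> 63
PD: pen down
RT 30: heading 63 -> 33
FD 17: (17.307,2.329) -> (31.564,11.588) [heading=33, draw]
Final: pos=(31.564,11.588), heading=33, 6 segment(s) drawn

Segment lengths:
  seg 1: (0,0) -> (17,0), length = 17
  seg 2: (17,0) -> (6,0), length = 11
  seg 3: (6,0) -> (18,0), length = 12
  seg 4: (18,0) -> (26,0), length = 8
  seg 5: (26,0) -> (17.307,2.329), length = 9
  seg 6: (17.307,2.329) -> (31.564,11.588), length = 17
Total = 74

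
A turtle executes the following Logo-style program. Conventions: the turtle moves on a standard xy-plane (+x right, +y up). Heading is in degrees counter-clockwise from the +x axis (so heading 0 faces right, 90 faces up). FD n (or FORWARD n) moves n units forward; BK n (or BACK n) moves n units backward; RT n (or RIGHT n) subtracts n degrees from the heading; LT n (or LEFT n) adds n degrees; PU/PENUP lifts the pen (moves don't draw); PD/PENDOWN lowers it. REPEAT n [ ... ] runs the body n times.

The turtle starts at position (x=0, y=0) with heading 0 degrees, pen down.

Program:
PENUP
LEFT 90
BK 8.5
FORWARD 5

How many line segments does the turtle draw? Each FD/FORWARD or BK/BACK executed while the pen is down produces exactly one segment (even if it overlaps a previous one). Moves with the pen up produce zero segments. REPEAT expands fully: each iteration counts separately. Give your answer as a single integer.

Executing turtle program step by step:
Start: pos=(0,0), heading=0, pen down
PU: pen up
LT 90: heading 0 -> 90
BK 8.5: (0,0) -> (0,-8.5) [heading=90, move]
FD 5: (0,-8.5) -> (0,-3.5) [heading=90, move]
Final: pos=(0,-3.5), heading=90, 0 segment(s) drawn
Segments drawn: 0

Answer: 0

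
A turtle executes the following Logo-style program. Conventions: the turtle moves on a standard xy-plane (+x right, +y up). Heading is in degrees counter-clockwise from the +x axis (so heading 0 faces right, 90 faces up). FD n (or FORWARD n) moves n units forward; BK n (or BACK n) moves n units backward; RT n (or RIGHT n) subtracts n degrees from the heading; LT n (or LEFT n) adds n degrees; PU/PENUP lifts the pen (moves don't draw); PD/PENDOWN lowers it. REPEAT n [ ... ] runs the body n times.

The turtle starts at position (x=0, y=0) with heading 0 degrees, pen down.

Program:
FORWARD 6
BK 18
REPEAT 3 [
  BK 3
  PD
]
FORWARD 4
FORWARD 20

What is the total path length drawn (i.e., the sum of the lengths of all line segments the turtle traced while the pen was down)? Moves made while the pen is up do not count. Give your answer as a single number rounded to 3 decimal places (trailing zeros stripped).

Executing turtle program step by step:
Start: pos=(0,0), heading=0, pen down
FD 6: (0,0) -> (6,0) [heading=0, draw]
BK 18: (6,0) -> (-12,0) [heading=0, draw]
REPEAT 3 [
  -- iteration 1/3 --
  BK 3: (-12,0) -> (-15,0) [heading=0, draw]
  PD: pen down
  -- iteration 2/3 --
  BK 3: (-15,0) -> (-18,0) [heading=0, draw]
  PD: pen down
  -- iteration 3/3 --
  BK 3: (-18,0) -> (-21,0) [heading=0, draw]
  PD: pen down
]
FD 4: (-21,0) -> (-17,0) [heading=0, draw]
FD 20: (-17,0) -> (3,0) [heading=0, draw]
Final: pos=(3,0), heading=0, 7 segment(s) drawn

Segment lengths:
  seg 1: (0,0) -> (6,0), length = 6
  seg 2: (6,0) -> (-12,0), length = 18
  seg 3: (-12,0) -> (-15,0), length = 3
  seg 4: (-15,0) -> (-18,0), length = 3
  seg 5: (-18,0) -> (-21,0), length = 3
  seg 6: (-21,0) -> (-17,0), length = 4
  seg 7: (-17,0) -> (3,0), length = 20
Total = 57

Answer: 57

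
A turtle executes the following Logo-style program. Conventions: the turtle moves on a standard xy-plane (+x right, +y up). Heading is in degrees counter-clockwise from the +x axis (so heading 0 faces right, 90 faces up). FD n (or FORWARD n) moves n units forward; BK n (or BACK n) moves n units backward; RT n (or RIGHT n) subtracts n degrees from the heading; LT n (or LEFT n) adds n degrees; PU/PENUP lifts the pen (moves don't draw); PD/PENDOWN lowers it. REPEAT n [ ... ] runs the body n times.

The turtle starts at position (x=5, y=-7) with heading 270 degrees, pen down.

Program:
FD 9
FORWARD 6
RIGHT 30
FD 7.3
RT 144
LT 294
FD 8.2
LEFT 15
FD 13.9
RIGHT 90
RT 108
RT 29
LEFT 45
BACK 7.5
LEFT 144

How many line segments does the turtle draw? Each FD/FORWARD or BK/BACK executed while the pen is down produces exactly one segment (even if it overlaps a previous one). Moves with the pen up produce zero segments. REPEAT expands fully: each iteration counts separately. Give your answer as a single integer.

Answer: 6

Derivation:
Executing turtle program step by step:
Start: pos=(5,-7), heading=270, pen down
FD 9: (5,-7) -> (5,-16) [heading=270, draw]
FD 6: (5,-16) -> (5,-22) [heading=270, draw]
RT 30: heading 270 -> 240
FD 7.3: (5,-22) -> (1.35,-28.322) [heading=240, draw]
RT 144: heading 240 -> 96
LT 294: heading 96 -> 30
FD 8.2: (1.35,-28.322) -> (8.451,-24.222) [heading=30, draw]
LT 15: heading 30 -> 45
FD 13.9: (8.451,-24.222) -> (18.28,-14.393) [heading=45, draw]
RT 90: heading 45 -> 315
RT 108: heading 315 -> 207
RT 29: heading 207 -> 178
LT 45: heading 178 -> 223
BK 7.5: (18.28,-14.393) -> (23.765,-9.278) [heading=223, draw]
LT 144: heading 223 -> 7
Final: pos=(23.765,-9.278), heading=7, 6 segment(s) drawn
Segments drawn: 6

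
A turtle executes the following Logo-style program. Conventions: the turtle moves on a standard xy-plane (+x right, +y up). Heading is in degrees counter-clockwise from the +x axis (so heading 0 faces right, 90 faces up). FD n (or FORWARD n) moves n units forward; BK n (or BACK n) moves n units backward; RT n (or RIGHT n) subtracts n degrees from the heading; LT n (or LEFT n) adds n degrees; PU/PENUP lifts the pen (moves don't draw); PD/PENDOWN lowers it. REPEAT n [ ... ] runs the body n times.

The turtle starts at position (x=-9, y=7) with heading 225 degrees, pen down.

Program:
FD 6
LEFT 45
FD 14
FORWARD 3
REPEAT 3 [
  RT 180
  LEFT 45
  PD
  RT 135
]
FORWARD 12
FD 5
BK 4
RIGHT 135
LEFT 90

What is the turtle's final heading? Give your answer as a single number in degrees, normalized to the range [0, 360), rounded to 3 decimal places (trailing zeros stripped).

Answer: 135

Derivation:
Executing turtle program step by step:
Start: pos=(-9,7), heading=225, pen down
FD 6: (-9,7) -> (-13.243,2.757) [heading=225, draw]
LT 45: heading 225 -> 270
FD 14: (-13.243,2.757) -> (-13.243,-11.243) [heading=270, draw]
FD 3: (-13.243,-11.243) -> (-13.243,-14.243) [heading=270, draw]
REPEAT 3 [
  -- iteration 1/3 --
  RT 180: heading 270 -> 90
  LT 45: heading 90 -> 135
  PD: pen down
  RT 135: heading 135 -> 0
  -- iteration 2/3 --
  RT 180: heading 0 -> 180
  LT 45: heading 180 -> 225
  PD: pen down
  RT 135: heading 225 -> 90
  -- iteration 3/3 --
  RT 180: heading 90 -> 270
  LT 45: heading 270 -> 315
  PD: pen down
  RT 135: heading 315 -> 180
]
FD 12: (-13.243,-14.243) -> (-25.243,-14.243) [heading=180, draw]
FD 5: (-25.243,-14.243) -> (-30.243,-14.243) [heading=180, draw]
BK 4: (-30.243,-14.243) -> (-26.243,-14.243) [heading=180, draw]
RT 135: heading 180 -> 45
LT 90: heading 45 -> 135
Final: pos=(-26.243,-14.243), heading=135, 6 segment(s) drawn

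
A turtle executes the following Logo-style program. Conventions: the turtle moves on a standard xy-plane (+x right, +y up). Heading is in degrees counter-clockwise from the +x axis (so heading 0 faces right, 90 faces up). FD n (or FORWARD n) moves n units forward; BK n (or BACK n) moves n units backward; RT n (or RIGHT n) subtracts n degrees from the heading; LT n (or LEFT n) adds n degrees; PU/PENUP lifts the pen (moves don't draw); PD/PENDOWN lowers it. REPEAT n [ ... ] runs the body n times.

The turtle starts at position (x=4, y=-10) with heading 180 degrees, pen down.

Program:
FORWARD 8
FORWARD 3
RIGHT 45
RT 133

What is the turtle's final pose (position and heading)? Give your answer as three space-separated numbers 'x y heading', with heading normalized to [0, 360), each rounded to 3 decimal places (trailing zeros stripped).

Executing turtle program step by step:
Start: pos=(4,-10), heading=180, pen down
FD 8: (4,-10) -> (-4,-10) [heading=180, draw]
FD 3: (-4,-10) -> (-7,-10) [heading=180, draw]
RT 45: heading 180 -> 135
RT 133: heading 135 -> 2
Final: pos=(-7,-10), heading=2, 2 segment(s) drawn

Answer: -7 -10 2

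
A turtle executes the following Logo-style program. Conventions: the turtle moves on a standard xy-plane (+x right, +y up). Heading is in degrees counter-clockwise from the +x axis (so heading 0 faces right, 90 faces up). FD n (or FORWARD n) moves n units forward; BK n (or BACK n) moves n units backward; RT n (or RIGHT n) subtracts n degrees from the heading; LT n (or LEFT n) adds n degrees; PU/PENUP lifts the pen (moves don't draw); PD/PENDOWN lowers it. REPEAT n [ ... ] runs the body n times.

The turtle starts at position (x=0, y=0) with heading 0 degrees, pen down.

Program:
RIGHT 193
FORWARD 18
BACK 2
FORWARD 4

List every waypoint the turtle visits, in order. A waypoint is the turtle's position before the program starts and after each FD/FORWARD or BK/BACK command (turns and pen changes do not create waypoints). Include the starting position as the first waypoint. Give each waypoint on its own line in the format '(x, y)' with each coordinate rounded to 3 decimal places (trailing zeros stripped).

Executing turtle program step by step:
Start: pos=(0,0), heading=0, pen down
RT 193: heading 0 -> 167
FD 18: (0,0) -> (-17.539,4.049) [heading=167, draw]
BK 2: (-17.539,4.049) -> (-15.59,3.599) [heading=167, draw]
FD 4: (-15.59,3.599) -> (-19.487,4.499) [heading=167, draw]
Final: pos=(-19.487,4.499), heading=167, 3 segment(s) drawn
Waypoints (4 total):
(0, 0)
(-17.539, 4.049)
(-15.59, 3.599)
(-19.487, 4.499)

Answer: (0, 0)
(-17.539, 4.049)
(-15.59, 3.599)
(-19.487, 4.499)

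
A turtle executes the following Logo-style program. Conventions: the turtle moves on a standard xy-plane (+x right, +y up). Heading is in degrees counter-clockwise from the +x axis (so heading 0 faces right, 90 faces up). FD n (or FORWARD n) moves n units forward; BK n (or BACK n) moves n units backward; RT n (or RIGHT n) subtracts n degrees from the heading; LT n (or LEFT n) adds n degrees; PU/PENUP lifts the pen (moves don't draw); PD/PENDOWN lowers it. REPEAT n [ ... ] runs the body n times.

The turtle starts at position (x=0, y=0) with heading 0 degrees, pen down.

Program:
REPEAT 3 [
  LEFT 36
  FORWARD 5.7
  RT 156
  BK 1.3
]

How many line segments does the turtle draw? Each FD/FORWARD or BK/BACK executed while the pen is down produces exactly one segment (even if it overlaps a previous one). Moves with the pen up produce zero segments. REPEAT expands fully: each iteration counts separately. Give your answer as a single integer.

Answer: 6

Derivation:
Executing turtle program step by step:
Start: pos=(0,0), heading=0, pen down
REPEAT 3 [
  -- iteration 1/3 --
  LT 36: heading 0 -> 36
  FD 5.7: (0,0) -> (4.611,3.35) [heading=36, draw]
  RT 156: heading 36 -> 240
  BK 1.3: (4.611,3.35) -> (5.261,4.476) [heading=240, draw]
  -- iteration 2/3 --
  LT 36: heading 240 -> 276
  FD 5.7: (5.261,4.476) -> (5.857,-1.193) [heading=276, draw]
  RT 156: heading 276 -> 120
  BK 1.3: (5.857,-1.193) -> (6.507,-2.318) [heading=120, draw]
  -- iteration 3/3 --
  LT 36: heading 120 -> 156
  FD 5.7: (6.507,-2.318) -> (1.3,0) [heading=156, draw]
  RT 156: heading 156 -> 0
  BK 1.3: (1.3,0) -> (0,0) [heading=0, draw]
]
Final: pos=(0,0), heading=0, 6 segment(s) drawn
Segments drawn: 6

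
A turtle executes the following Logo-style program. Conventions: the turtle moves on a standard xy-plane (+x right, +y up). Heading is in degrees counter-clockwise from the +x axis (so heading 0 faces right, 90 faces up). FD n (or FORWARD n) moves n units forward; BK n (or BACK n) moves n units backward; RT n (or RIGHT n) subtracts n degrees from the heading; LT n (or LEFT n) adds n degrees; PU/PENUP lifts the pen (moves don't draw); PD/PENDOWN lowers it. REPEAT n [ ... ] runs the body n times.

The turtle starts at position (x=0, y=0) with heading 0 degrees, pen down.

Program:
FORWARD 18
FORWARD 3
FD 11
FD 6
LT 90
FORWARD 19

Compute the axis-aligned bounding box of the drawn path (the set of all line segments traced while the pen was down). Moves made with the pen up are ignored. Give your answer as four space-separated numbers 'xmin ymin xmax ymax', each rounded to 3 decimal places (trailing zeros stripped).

Executing turtle program step by step:
Start: pos=(0,0), heading=0, pen down
FD 18: (0,0) -> (18,0) [heading=0, draw]
FD 3: (18,0) -> (21,0) [heading=0, draw]
FD 11: (21,0) -> (32,0) [heading=0, draw]
FD 6: (32,0) -> (38,0) [heading=0, draw]
LT 90: heading 0 -> 90
FD 19: (38,0) -> (38,19) [heading=90, draw]
Final: pos=(38,19), heading=90, 5 segment(s) drawn

Segment endpoints: x in {0, 18, 21, 32, 38}, y in {0, 19}
xmin=0, ymin=0, xmax=38, ymax=19

Answer: 0 0 38 19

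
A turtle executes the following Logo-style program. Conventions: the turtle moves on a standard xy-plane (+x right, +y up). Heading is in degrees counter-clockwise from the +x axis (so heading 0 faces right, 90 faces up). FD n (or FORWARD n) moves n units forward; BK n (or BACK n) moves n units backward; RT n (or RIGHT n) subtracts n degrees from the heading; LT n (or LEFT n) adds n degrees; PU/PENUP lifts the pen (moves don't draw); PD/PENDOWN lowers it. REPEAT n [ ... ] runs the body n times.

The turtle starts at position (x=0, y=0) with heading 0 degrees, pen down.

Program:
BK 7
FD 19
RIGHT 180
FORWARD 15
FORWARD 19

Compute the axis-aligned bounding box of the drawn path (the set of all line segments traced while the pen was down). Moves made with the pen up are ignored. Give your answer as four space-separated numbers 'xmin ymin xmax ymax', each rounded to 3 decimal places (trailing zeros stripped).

Executing turtle program step by step:
Start: pos=(0,0), heading=0, pen down
BK 7: (0,0) -> (-7,0) [heading=0, draw]
FD 19: (-7,0) -> (12,0) [heading=0, draw]
RT 180: heading 0 -> 180
FD 15: (12,0) -> (-3,0) [heading=180, draw]
FD 19: (-3,0) -> (-22,0) [heading=180, draw]
Final: pos=(-22,0), heading=180, 4 segment(s) drawn

Segment endpoints: x in {-22, -7, -3, 0, 12}, y in {0, 0, 0}
xmin=-22, ymin=0, xmax=12, ymax=0

Answer: -22 0 12 0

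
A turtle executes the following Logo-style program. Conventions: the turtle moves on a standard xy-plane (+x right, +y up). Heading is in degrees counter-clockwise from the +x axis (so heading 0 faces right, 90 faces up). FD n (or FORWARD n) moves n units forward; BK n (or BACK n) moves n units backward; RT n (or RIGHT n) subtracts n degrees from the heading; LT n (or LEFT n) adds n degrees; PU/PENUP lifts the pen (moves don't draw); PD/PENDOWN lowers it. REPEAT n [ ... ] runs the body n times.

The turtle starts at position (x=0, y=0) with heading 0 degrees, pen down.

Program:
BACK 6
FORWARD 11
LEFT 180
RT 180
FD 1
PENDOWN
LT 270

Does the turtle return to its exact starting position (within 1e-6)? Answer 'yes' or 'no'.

Answer: no

Derivation:
Executing turtle program step by step:
Start: pos=(0,0), heading=0, pen down
BK 6: (0,0) -> (-6,0) [heading=0, draw]
FD 11: (-6,0) -> (5,0) [heading=0, draw]
LT 180: heading 0 -> 180
RT 180: heading 180 -> 0
FD 1: (5,0) -> (6,0) [heading=0, draw]
PD: pen down
LT 270: heading 0 -> 270
Final: pos=(6,0), heading=270, 3 segment(s) drawn

Start position: (0, 0)
Final position: (6, 0)
Distance = 6; >= 1e-6 -> NOT closed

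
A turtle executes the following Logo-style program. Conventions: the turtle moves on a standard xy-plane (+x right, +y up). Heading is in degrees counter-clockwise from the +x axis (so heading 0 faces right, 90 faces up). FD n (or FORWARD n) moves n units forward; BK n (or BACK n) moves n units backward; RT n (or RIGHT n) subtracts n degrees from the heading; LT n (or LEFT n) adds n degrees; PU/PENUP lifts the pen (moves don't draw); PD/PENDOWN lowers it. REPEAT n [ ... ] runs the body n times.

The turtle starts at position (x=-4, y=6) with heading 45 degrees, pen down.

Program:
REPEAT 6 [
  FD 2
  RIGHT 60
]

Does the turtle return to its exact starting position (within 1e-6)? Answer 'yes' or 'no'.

Answer: yes

Derivation:
Executing turtle program step by step:
Start: pos=(-4,6), heading=45, pen down
REPEAT 6 [
  -- iteration 1/6 --
  FD 2: (-4,6) -> (-2.586,7.414) [heading=45, draw]
  RT 60: heading 45 -> 345
  -- iteration 2/6 --
  FD 2: (-2.586,7.414) -> (-0.654,6.897) [heading=345, draw]
  RT 60: heading 345 -> 285
  -- iteration 3/6 --
  FD 2: (-0.654,6.897) -> (-0.136,4.965) [heading=285, draw]
  RT 60: heading 285 -> 225
  -- iteration 4/6 --
  FD 2: (-0.136,4.965) -> (-1.551,3.551) [heading=225, draw]
  RT 60: heading 225 -> 165
  -- iteration 5/6 --
  FD 2: (-1.551,3.551) -> (-3.482,4.068) [heading=165, draw]
  RT 60: heading 165 -> 105
  -- iteration 6/6 --
  FD 2: (-3.482,4.068) -> (-4,6) [heading=105, draw]
  RT 60: heading 105 -> 45
]
Final: pos=(-4,6), heading=45, 6 segment(s) drawn

Start position: (-4, 6)
Final position: (-4, 6)
Distance = 0; < 1e-6 -> CLOSED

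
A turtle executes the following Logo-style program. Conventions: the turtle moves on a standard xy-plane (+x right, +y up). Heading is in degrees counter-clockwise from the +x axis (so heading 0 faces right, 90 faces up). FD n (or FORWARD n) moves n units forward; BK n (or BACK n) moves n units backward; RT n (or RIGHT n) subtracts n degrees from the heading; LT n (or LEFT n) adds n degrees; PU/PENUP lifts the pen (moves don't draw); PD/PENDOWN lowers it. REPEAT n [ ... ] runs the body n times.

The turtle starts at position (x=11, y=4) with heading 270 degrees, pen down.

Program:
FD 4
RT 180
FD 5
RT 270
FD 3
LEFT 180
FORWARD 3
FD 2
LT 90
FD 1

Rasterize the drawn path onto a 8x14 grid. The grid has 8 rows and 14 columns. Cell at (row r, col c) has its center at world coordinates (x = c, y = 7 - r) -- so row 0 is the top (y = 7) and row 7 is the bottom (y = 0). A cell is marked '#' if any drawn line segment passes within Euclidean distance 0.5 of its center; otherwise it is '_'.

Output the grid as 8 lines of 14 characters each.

Answer: ______________
_____________#
________######
___________#__
___________#__
___________#__
___________#__
___________#__

Derivation:
Segment 0: (11,4) -> (11,0)
Segment 1: (11,0) -> (11,5)
Segment 2: (11,5) -> (8,5)
Segment 3: (8,5) -> (11,5)
Segment 4: (11,5) -> (13,5)
Segment 5: (13,5) -> (13,6)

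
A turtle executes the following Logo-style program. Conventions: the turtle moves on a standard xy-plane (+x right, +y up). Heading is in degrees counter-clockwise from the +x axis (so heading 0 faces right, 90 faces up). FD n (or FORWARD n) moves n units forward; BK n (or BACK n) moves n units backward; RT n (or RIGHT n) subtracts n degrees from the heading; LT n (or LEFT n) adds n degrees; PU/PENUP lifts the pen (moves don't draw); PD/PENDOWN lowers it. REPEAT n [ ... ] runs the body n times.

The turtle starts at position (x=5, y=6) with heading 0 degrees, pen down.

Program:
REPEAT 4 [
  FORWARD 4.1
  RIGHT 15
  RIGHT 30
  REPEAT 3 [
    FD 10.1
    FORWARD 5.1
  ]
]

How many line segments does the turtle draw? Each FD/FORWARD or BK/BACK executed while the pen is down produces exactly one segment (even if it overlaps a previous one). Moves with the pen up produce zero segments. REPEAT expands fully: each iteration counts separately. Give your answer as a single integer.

Answer: 28

Derivation:
Executing turtle program step by step:
Start: pos=(5,6), heading=0, pen down
REPEAT 4 [
  -- iteration 1/4 --
  FD 4.1: (5,6) -> (9.1,6) [heading=0, draw]
  RT 15: heading 0 -> 345
  RT 30: heading 345 -> 315
  REPEAT 3 [
    -- iteration 1/3 --
    FD 10.1: (9.1,6) -> (16.242,-1.142) [heading=315, draw]
    FD 5.1: (16.242,-1.142) -> (19.848,-4.748) [heading=315, draw]
    -- iteration 2/3 --
    FD 10.1: (19.848,-4.748) -> (26.99,-11.89) [heading=315, draw]
    FD 5.1: (26.99,-11.89) -> (30.596,-15.496) [heading=315, draw]
    -- iteration 3/3 --
    FD 10.1: (30.596,-15.496) -> (37.738,-22.638) [heading=315, draw]
    FD 5.1: (37.738,-22.638) -> (41.344,-26.244) [heading=315, draw]
  ]
  -- iteration 2/4 --
  FD 4.1: (41.344,-26.244) -> (44.243,-29.143) [heading=315, draw]
  RT 15: heading 315 -> 300
  RT 30: heading 300 -> 270
  REPEAT 3 [
    -- iteration 1/3 --
    FD 10.1: (44.243,-29.143) -> (44.243,-39.243) [heading=270, draw]
    FD 5.1: (44.243,-39.243) -> (44.243,-44.343) [heading=270, draw]
    -- iteration 2/3 --
    FD 10.1: (44.243,-44.343) -> (44.243,-54.443) [heading=270, draw]
    FD 5.1: (44.243,-54.443) -> (44.243,-59.543) [heading=270, draw]
    -- iteration 3/3 --
    FD 10.1: (44.243,-59.543) -> (44.243,-69.643) [heading=270, draw]
    FD 5.1: (44.243,-69.643) -> (44.243,-74.743) [heading=270, draw]
  ]
  -- iteration 3/4 --
  FD 4.1: (44.243,-74.743) -> (44.243,-78.843) [heading=270, draw]
  RT 15: heading 270 -> 255
  RT 30: heading 255 -> 225
  REPEAT 3 [
    -- iteration 1/3 --
    FD 10.1: (44.243,-78.843) -> (37.101,-85.985) [heading=225, draw]
    FD 5.1: (37.101,-85.985) -> (33.495,-89.591) [heading=225, draw]
    -- iteration 2/3 --
    FD 10.1: (33.495,-89.591) -> (26.353,-96.733) [heading=225, draw]
    FD 5.1: (26.353,-96.733) -> (22.747,-100.339) [heading=225, draw]
    -- iteration 3/3 --
    FD 10.1: (22.747,-100.339) -> (15.605,-107.481) [heading=225, draw]
    FD 5.1: (15.605,-107.481) -> (11.999,-111.087) [heading=225, draw]
  ]
  -- iteration 4/4 --
  FD 4.1: (11.999,-111.087) -> (9.1,-113.986) [heading=225, draw]
  RT 15: heading 225 -> 210
  RT 30: heading 210 -> 180
  REPEAT 3 [
    -- iteration 1/3 --
    FD 10.1: (9.1,-113.986) -> (-1,-113.986) [heading=180, draw]
    FD 5.1: (-1,-113.986) -> (-6.1,-113.986) [heading=180, draw]
    -- iteration 2/3 --
    FD 10.1: (-6.1,-113.986) -> (-16.2,-113.986) [heading=180, draw]
    FD 5.1: (-16.2,-113.986) -> (-21.3,-113.986) [heading=180, draw]
    -- iteration 3/3 --
    FD 10.1: (-21.3,-113.986) -> (-31.4,-113.986) [heading=180, draw]
    FD 5.1: (-31.4,-113.986) -> (-36.5,-113.986) [heading=180, draw]
  ]
]
Final: pos=(-36.5,-113.986), heading=180, 28 segment(s) drawn
Segments drawn: 28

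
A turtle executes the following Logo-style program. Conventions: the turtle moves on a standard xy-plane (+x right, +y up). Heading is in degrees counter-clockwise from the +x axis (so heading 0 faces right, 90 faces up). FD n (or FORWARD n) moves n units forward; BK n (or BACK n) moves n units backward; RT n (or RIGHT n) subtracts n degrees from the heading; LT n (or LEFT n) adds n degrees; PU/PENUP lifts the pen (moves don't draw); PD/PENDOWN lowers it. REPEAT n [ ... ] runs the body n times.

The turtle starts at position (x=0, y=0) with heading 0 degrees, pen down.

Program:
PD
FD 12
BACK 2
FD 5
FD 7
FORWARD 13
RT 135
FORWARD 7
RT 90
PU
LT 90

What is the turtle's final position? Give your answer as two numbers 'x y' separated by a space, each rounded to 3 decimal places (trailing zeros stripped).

Executing turtle program step by step:
Start: pos=(0,0), heading=0, pen down
PD: pen down
FD 12: (0,0) -> (12,0) [heading=0, draw]
BK 2: (12,0) -> (10,0) [heading=0, draw]
FD 5: (10,0) -> (15,0) [heading=0, draw]
FD 7: (15,0) -> (22,0) [heading=0, draw]
FD 13: (22,0) -> (35,0) [heading=0, draw]
RT 135: heading 0 -> 225
FD 7: (35,0) -> (30.05,-4.95) [heading=225, draw]
RT 90: heading 225 -> 135
PU: pen up
LT 90: heading 135 -> 225
Final: pos=(30.05,-4.95), heading=225, 6 segment(s) drawn

Answer: 30.05 -4.95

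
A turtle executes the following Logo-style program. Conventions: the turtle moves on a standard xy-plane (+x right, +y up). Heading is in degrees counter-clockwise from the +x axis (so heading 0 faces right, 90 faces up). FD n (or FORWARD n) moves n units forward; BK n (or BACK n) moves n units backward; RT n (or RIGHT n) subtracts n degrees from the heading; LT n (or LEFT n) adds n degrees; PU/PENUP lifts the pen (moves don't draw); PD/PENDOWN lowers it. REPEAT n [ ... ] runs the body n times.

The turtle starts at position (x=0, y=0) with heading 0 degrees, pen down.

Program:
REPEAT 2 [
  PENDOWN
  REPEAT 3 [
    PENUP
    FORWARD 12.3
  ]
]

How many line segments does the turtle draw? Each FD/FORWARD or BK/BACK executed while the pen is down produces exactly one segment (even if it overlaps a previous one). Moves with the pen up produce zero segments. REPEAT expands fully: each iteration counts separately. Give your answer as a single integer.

Executing turtle program step by step:
Start: pos=(0,0), heading=0, pen down
REPEAT 2 [
  -- iteration 1/2 --
  PD: pen down
  REPEAT 3 [
    -- iteration 1/3 --
    PU: pen up
    FD 12.3: (0,0) -> (12.3,0) [heading=0, move]
    -- iteration 2/3 --
    PU: pen up
    FD 12.3: (12.3,0) -> (24.6,0) [heading=0, move]
    -- iteration 3/3 --
    PU: pen up
    FD 12.3: (24.6,0) -> (36.9,0) [heading=0, move]
  ]
  -- iteration 2/2 --
  PD: pen down
  REPEAT 3 [
    -- iteration 1/3 --
    PU: pen up
    FD 12.3: (36.9,0) -> (49.2,0) [heading=0, move]
    -- iteration 2/3 --
    PU: pen up
    FD 12.3: (49.2,0) -> (61.5,0) [heading=0, move]
    -- iteration 3/3 --
    PU: pen up
    FD 12.3: (61.5,0) -> (73.8,0) [heading=0, move]
  ]
]
Final: pos=(73.8,0), heading=0, 0 segment(s) drawn
Segments drawn: 0

Answer: 0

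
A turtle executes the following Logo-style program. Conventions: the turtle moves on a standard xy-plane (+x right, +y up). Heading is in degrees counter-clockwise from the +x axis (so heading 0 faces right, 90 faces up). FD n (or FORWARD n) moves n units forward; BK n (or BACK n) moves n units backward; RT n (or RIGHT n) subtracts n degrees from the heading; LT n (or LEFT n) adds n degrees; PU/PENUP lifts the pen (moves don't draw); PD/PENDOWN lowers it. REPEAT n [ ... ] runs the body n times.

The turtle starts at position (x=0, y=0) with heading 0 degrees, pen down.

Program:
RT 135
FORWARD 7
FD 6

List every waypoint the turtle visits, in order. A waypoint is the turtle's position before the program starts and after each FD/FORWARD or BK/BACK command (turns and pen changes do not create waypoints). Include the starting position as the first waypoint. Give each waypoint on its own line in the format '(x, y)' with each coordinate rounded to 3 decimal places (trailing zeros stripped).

Executing turtle program step by step:
Start: pos=(0,0), heading=0, pen down
RT 135: heading 0 -> 225
FD 7: (0,0) -> (-4.95,-4.95) [heading=225, draw]
FD 6: (-4.95,-4.95) -> (-9.192,-9.192) [heading=225, draw]
Final: pos=(-9.192,-9.192), heading=225, 2 segment(s) drawn
Waypoints (3 total):
(0, 0)
(-4.95, -4.95)
(-9.192, -9.192)

Answer: (0, 0)
(-4.95, -4.95)
(-9.192, -9.192)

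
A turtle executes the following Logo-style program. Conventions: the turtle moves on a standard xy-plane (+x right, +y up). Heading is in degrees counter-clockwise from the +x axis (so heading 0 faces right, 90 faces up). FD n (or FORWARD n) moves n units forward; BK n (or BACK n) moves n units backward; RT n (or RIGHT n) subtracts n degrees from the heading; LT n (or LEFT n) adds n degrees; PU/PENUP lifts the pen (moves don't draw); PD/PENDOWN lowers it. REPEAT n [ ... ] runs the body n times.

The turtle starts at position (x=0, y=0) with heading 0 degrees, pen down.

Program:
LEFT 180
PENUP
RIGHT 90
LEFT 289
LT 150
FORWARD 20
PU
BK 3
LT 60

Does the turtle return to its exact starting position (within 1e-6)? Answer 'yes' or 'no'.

Executing turtle program step by step:
Start: pos=(0,0), heading=0, pen down
LT 180: heading 0 -> 180
PU: pen up
RT 90: heading 180 -> 90
LT 289: heading 90 -> 19
LT 150: heading 19 -> 169
FD 20: (0,0) -> (-19.633,3.816) [heading=169, move]
PU: pen up
BK 3: (-19.633,3.816) -> (-16.688,3.244) [heading=169, move]
LT 60: heading 169 -> 229
Final: pos=(-16.688,3.244), heading=229, 0 segment(s) drawn

Start position: (0, 0)
Final position: (-16.688, 3.244)
Distance = 17; >= 1e-6 -> NOT closed

Answer: no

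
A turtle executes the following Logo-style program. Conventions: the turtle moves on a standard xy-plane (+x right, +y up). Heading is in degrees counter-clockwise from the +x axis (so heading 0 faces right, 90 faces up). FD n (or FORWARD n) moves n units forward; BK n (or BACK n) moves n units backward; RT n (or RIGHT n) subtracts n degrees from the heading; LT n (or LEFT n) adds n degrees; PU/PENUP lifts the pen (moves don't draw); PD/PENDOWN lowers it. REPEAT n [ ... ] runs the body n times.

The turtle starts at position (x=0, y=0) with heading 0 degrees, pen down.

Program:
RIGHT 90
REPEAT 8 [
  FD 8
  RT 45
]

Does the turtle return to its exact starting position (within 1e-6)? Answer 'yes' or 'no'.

Executing turtle program step by step:
Start: pos=(0,0), heading=0, pen down
RT 90: heading 0 -> 270
REPEAT 8 [
  -- iteration 1/8 --
  FD 8: (0,0) -> (0,-8) [heading=270, draw]
  RT 45: heading 270 -> 225
  -- iteration 2/8 --
  FD 8: (0,-8) -> (-5.657,-13.657) [heading=225, draw]
  RT 45: heading 225 -> 180
  -- iteration 3/8 --
  FD 8: (-5.657,-13.657) -> (-13.657,-13.657) [heading=180, draw]
  RT 45: heading 180 -> 135
  -- iteration 4/8 --
  FD 8: (-13.657,-13.657) -> (-19.314,-8) [heading=135, draw]
  RT 45: heading 135 -> 90
  -- iteration 5/8 --
  FD 8: (-19.314,-8) -> (-19.314,0) [heading=90, draw]
  RT 45: heading 90 -> 45
  -- iteration 6/8 --
  FD 8: (-19.314,0) -> (-13.657,5.657) [heading=45, draw]
  RT 45: heading 45 -> 0
  -- iteration 7/8 --
  FD 8: (-13.657,5.657) -> (-5.657,5.657) [heading=0, draw]
  RT 45: heading 0 -> 315
  -- iteration 8/8 --
  FD 8: (-5.657,5.657) -> (0,0) [heading=315, draw]
  RT 45: heading 315 -> 270
]
Final: pos=(0,0), heading=270, 8 segment(s) drawn

Start position: (0, 0)
Final position: (0, 0)
Distance = 0; < 1e-6 -> CLOSED

Answer: yes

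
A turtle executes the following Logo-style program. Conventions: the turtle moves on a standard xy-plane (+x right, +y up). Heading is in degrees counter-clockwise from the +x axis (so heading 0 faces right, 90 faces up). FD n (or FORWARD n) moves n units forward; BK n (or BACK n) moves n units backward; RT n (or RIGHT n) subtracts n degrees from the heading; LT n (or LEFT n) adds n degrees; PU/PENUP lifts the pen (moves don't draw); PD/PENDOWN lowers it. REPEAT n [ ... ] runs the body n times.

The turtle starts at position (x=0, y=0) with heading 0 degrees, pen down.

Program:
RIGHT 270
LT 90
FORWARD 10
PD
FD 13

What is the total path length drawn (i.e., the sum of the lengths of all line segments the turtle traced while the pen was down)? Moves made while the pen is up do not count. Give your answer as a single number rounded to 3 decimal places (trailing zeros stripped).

Executing turtle program step by step:
Start: pos=(0,0), heading=0, pen down
RT 270: heading 0 -> 90
LT 90: heading 90 -> 180
FD 10: (0,0) -> (-10,0) [heading=180, draw]
PD: pen down
FD 13: (-10,0) -> (-23,0) [heading=180, draw]
Final: pos=(-23,0), heading=180, 2 segment(s) drawn

Segment lengths:
  seg 1: (0,0) -> (-10,0), length = 10
  seg 2: (-10,0) -> (-23,0), length = 13
Total = 23

Answer: 23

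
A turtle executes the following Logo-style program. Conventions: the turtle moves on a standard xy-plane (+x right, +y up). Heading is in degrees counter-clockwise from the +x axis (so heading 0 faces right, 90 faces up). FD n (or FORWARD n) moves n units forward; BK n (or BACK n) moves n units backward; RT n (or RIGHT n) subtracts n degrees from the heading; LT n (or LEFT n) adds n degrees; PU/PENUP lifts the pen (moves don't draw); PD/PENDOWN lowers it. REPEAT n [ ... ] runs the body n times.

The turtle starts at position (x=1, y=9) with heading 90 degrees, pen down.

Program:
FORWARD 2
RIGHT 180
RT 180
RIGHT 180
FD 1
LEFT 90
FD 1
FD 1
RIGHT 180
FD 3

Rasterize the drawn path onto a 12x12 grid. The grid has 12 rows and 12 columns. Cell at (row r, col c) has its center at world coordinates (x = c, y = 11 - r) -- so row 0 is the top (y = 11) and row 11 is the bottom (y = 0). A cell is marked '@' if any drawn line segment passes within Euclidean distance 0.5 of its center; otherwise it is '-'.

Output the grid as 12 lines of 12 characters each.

Segment 0: (1,9) -> (1,11)
Segment 1: (1,11) -> (1,10)
Segment 2: (1,10) -> (2,10)
Segment 3: (2,10) -> (3,10)
Segment 4: (3,10) -> (0,10)

Answer: -@----------
@@@@--------
-@----------
------------
------------
------------
------------
------------
------------
------------
------------
------------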